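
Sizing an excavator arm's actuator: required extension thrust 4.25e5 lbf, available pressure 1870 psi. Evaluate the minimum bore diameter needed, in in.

Extension force acts on the full piston face: F = P × (π/4)D².
D = √(4F / (πP)) = √(4 × 4.25e5 lbf / (π × 1870 psi))

D ≈ 17.0 in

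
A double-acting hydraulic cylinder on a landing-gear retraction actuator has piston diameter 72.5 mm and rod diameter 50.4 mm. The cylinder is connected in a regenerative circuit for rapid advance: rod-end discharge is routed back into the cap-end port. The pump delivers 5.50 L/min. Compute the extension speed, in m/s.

v ≈ 0.0459 m/s

In regeneration the rod-end outflow joins the pump flow into the cap end, so the net volume the pump must supply per unit advance equals the rod cross-section area.
Rod cross-section A_rod = π/4 × (50.4 mm)² = 1995 mm^2
v = Q_pump / A_rod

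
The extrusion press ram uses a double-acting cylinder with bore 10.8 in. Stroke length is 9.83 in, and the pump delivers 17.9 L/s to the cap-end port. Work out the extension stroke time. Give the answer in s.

t ≈ 0.824 s

Cap-side area A_cap = π/4 × (10.8 in)² = 91.61 in^2
Swept volume V = A × L; t = V / Q = A·L / Q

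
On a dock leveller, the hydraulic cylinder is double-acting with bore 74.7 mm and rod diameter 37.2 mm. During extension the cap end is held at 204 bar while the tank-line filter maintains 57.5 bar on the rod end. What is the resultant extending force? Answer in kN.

F ≈ 70.5 kN

Cap-side area A_cap = π/4 × (74.7 mm)² = 4383 mm^2
Rod-side annular area A_ann = π/4 × (74.7² − 37.2²) = 3296 mm^2
Net thrust = P_cap·A_cap − P_rod·A_ann = 89.40 kN − 18.95 kN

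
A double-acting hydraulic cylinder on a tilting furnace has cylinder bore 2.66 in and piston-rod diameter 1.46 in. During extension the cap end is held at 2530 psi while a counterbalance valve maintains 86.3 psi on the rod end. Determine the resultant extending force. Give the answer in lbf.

Cap-side area A_cap = π/4 × (2.66 in)² = 5.557 in^2
Rod-side annular area A_ann = π/4 × (2.66² − 1.46²) = 3.883 in^2
Net thrust = P_cap·A_cap − P_rod·A_ann = 14060 lbf − 335.1 lbf

F ≈ 13700 lbf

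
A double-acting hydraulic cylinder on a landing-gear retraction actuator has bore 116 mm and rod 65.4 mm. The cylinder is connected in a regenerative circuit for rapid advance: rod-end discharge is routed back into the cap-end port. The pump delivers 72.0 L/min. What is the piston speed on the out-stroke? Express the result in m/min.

v ≈ 21.4 m/min

In regeneration the rod-end outflow joins the pump flow into the cap end, so the net volume the pump must supply per unit advance equals the rod cross-section area.
Rod cross-section A_rod = π/4 × (65.4 mm)² = 3359 mm^2
v = Q_pump / A_rod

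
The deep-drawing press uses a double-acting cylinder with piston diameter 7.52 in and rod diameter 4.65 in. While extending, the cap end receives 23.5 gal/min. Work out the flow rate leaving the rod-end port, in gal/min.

Cap-side area A_cap = π/4 × (7.52 in)² = 44.41 in^2
Rod-side annular area A_ann = π/4 × (7.52² − 4.65²) = 27.43 in^2
Piston speed v = Q_in/A_cap; rod-end outflow Q_out = v × A_ann = Q_in × A_ann/A_cap.

Q_out ≈ 14.5 gal/min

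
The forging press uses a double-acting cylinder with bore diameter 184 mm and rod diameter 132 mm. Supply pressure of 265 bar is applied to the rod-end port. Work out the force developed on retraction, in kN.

Rod-side annular area A_ann = π/4 × (184² − 132²) = 12910 mm^2
On retraction the pressure acts on the annular area (bore minus rod).
F = P × A_ann

F ≈ 342 kN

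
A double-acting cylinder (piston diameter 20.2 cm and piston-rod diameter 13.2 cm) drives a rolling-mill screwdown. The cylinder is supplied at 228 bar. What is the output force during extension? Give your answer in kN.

F ≈ 731 kN

Cap-side area A_cap = π/4 × (20.2 cm)² = 320.5 cm^2
F = P × A_cap = 228 bar × A_cap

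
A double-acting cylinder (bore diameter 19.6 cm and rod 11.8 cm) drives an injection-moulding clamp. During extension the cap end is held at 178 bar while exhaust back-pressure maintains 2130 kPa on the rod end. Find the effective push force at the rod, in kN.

Cap-side area A_cap = π/4 × (19.6 cm)² = 301.7 cm^2
Rod-side annular area A_ann = π/4 × (19.6² − 11.8²) = 192.4 cm^2
Net thrust = P_cap·A_cap − P_rod·A_ann = 537.1 kN − 40.97 kN

F ≈ 496 kN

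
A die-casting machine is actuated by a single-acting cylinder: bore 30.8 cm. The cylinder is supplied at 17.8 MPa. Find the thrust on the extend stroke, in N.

Cap-side area A_cap = π/4 × (30.8 cm)² = 745.1 cm^2
F = P × A_cap = 17.8 MPa × A_cap

F ≈ 1.33e6 N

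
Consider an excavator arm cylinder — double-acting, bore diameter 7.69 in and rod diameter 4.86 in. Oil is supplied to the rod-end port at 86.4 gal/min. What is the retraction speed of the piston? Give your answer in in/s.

Rod-side annular area A_ann = π/4 × (7.69² − 4.86²) = 27.89 in^2
Flow into the rod-end port fills the annular volume.
v = Q / A

v ≈ 11.9 in/s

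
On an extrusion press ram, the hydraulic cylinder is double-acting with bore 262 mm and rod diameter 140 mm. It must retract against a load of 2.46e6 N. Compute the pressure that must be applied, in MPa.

P ≈ 63.9 MPa

Rod-side annular area A_ann = π/4 × (262² − 140²) = 38520 mm^2
Retraction: pressure acts on the annular area.
P = F / A = 2.46e6 N / A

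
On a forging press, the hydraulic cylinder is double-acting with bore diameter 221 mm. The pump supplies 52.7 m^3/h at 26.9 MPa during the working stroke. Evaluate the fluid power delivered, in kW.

W ≈ 394 kW

Hydraulic power = P × Q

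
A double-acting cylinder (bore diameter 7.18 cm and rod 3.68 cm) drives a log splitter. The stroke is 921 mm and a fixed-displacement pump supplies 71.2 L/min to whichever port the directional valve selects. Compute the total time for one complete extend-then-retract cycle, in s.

t ≈ 5.46 s

Cap-side area A_cap = π/4 × (7.18 cm)² = 40.49 cm^2
Rod-side annular area A_ann = π/4 × (7.18² − 3.68²) = 29.85 cm^2
t_ext = A_cap·L/Q = 3.142 s
t_ret = A_ann·L/Q = 2.317 s
t_cycle = t_ext + t_ret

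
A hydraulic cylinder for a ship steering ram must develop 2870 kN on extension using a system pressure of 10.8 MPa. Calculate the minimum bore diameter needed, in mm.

D ≈ 582 mm

Extension force acts on the full piston face: F = P × (π/4)D².
D = √(4F / (πP)) = √(4 × 2870 kN / (π × 10.8 MPa))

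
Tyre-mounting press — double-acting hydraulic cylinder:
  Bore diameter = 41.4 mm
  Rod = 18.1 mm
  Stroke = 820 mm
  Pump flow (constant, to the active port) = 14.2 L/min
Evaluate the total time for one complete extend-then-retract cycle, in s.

t ≈ 8.44 s

Cap-side area A_cap = π/4 × (41.4 mm)² = 1346 mm^2
Rod-side annular area A_ann = π/4 × (41.4² − 18.1²) = 1089 mm^2
t_ext = A_cap·L/Q = 4.664 s
t_ret = A_ann·L/Q = 3.773 s
t_cycle = t_ext + t_ret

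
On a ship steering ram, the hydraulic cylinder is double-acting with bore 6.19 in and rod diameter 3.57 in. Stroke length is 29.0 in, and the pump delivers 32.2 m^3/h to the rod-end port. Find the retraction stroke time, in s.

Rod-side annular area A_ann = π/4 × (6.19² − 3.57²) = 20.08 in^2
Swept volume V = A × L; t = V / Q = A·L / Q

t ≈ 1.07 s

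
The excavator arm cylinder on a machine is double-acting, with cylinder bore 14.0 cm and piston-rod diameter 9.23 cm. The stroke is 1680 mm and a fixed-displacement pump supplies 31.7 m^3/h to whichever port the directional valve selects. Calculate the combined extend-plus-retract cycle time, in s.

Cap-side area A_cap = π/4 × (14.0 cm)² = 153.9 cm^2
Rod-side annular area A_ann = π/4 × (14.0² − 9.23²) = 87.03 cm^2
t_ext = A_cap·L/Q = 2.937 s
t_ret = A_ann·L/Q = 1.660 s
t_cycle = t_ext + t_ret

t ≈ 4.60 s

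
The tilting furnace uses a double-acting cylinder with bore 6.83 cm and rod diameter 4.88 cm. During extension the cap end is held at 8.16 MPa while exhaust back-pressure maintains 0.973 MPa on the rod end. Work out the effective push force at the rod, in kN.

Cap-side area A_cap = π/4 × (6.83 cm)² = 36.64 cm^2
Rod-side annular area A_ann = π/4 × (6.83² − 4.88²) = 17.93 cm^2
Net thrust = P_cap·A_cap − P_rod·A_ann = 29.90 kN − 1.745 kN

F ≈ 28.2 kN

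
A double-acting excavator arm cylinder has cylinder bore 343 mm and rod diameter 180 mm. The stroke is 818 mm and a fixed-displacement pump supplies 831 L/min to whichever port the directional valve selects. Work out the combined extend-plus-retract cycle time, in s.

t ≈ 9.41 s

Cap-side area A_cap = π/4 × (343 mm)² = 92400 mm^2
Rod-side annular area A_ann = π/4 × (343² − 180²) = 66950 mm^2
t_ext = A_cap·L/Q = 5.457 s
t_ret = A_ann·L/Q = 3.954 s
t_cycle = t_ext + t_ret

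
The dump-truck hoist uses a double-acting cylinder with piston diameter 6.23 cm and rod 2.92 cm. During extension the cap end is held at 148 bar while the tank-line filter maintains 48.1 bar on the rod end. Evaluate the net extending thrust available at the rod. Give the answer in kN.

F ≈ 33.7 kN

Cap-side area A_cap = π/4 × (6.23 cm)² = 30.48 cm^2
Rod-side annular area A_ann = π/4 × (6.23² − 2.92²) = 23.79 cm^2
Net thrust = P_cap·A_cap − P_rod·A_ann = 45.12 kN − 11.44 kN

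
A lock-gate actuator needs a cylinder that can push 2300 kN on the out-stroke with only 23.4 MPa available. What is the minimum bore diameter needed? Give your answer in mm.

Extension force acts on the full piston face: F = P × (π/4)D².
D = √(4F / (πP)) = √(4 × 2300 kN / (π × 23.4 MPa))

D ≈ 354 mm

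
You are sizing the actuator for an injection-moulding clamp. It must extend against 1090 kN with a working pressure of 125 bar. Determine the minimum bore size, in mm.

Extension force acts on the full piston face: F = P × (π/4)D².
D = √(4F / (πP)) = √(4 × 1090 kN / (π × 125 bar))

D ≈ 333 mm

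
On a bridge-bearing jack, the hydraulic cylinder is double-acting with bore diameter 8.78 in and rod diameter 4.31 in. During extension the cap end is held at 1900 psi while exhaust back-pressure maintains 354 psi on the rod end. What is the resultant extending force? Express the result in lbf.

Cap-side area A_cap = π/4 × (8.78 in)² = 60.55 in^2
Rod-side annular area A_ann = π/4 × (8.78² − 4.31²) = 45.96 in^2
Net thrust = P_cap·A_cap − P_rod·A_ann = 1.150e5 lbf − 16270 lbf

F ≈ 98800 lbf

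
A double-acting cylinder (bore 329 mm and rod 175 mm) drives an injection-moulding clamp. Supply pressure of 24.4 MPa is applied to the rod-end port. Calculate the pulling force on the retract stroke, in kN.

Rod-side annular area A_ann = π/4 × (329² − 175²) = 60960 mm^2
On retraction the pressure acts on the annular area (bore minus rod).
F = P × A_ann

F ≈ 1490 kN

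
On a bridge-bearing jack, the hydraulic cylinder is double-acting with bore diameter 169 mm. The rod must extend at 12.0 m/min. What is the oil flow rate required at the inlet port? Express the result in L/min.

Q ≈ 269 L/min

Cap-side area A_cap = π/4 × (169 mm)² = 22430 mm^2
Q = A × v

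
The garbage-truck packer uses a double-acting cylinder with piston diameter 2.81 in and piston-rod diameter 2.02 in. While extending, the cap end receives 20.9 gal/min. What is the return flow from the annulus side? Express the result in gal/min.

Cap-side area A_cap = π/4 × (2.81 in)² = 6.202 in^2
Rod-side annular area A_ann = π/4 × (2.81² − 2.02²) = 2.997 in^2
Piston speed v = Q_in/A_cap; rod-end outflow Q_out = v × A_ann = Q_in × A_ann/A_cap.

Q_out ≈ 10.1 gal/min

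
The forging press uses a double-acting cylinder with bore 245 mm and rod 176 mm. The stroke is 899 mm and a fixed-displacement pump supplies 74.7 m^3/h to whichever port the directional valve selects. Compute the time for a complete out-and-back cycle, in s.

Cap-side area A_cap = π/4 × (245 mm)² = 47140 mm^2
Rod-side annular area A_ann = π/4 × (245² − 176²) = 22820 mm^2
t_ext = A_cap·L/Q = 2.043 s
t_ret = A_ann·L/Q = 0.9885 s
t_cycle = t_ext + t_ret

t ≈ 3.03 s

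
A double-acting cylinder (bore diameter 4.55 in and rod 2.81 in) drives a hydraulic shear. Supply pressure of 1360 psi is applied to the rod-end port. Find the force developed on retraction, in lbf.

Rod-side annular area A_ann = π/4 × (4.55² − 2.81²) = 10.06 in^2
On retraction the pressure acts on the annular area (bore minus rod).
F = P × A_ann

F ≈ 13700 lbf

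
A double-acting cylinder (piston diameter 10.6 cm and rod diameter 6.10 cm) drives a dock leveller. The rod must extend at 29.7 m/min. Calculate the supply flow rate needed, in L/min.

Cap-side area A_cap = π/4 × (10.6 cm)² = 88.25 cm^2
Q = A × v

Q ≈ 262 L/min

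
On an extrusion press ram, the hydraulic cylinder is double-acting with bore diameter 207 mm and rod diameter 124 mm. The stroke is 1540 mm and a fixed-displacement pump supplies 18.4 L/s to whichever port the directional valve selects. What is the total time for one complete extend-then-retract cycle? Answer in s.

Cap-side area A_cap = π/4 × (207 mm)² = 33650 mm^2
Rod-side annular area A_ann = π/4 × (207² − 124²) = 21580 mm^2
t_ext = A_cap·L/Q = 2.817 s
t_ret = A_ann·L/Q = 1.806 s
t_cycle = t_ext + t_ret

t ≈ 4.62 s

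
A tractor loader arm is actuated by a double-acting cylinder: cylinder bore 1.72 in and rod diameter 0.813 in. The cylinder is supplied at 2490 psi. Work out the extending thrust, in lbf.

F ≈ 5790 lbf

Cap-side area A_cap = π/4 × (1.72 in)² = 2.324 in^2
F = P × A_cap = 2490 psi × A_cap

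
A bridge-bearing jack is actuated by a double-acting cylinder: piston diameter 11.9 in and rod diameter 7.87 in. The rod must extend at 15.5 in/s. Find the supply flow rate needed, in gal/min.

Q ≈ 448 gal/min

Cap-side area A_cap = π/4 × (11.9 in)² = 111.2 in^2
Q = A × v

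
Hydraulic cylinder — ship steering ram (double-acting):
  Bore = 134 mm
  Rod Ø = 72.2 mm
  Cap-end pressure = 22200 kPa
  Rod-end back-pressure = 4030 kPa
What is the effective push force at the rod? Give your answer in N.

Cap-side area A_cap = π/4 × (134 mm)² = 14100 mm^2
Rod-side annular area A_ann = π/4 × (134² − 72.2²) = 10010 mm^2
Net thrust = P_cap·A_cap − P_rod·A_ann = 3.131e5 N − 40330 N

F ≈ 2.73e5 N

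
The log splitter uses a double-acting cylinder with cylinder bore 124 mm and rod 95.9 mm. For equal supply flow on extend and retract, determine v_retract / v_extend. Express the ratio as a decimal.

Cap-side area A_cap = π/4 × (124 mm)² = 12080 mm^2
Rod-side annular area A_ann = π/4 × (124² − 95.9²) = 4853 mm^2
For equal Q, v ∝ 1/A, so v_ret/v_ext = A_cap/A_ann.

v_ret/v_ext ≈ 2.49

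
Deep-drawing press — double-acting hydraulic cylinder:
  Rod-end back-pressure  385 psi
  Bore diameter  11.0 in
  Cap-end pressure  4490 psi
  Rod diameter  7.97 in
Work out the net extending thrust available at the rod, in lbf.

F ≈ 4.09e5 lbf

Cap-side area A_cap = π/4 × (11.0 in)² = 95.03 in^2
Rod-side annular area A_ann = π/4 × (11.0² − 7.97²) = 45.14 in^2
Net thrust = P_cap·A_cap − P_rod·A_ann = 4.267e5 lbf − 17380 lbf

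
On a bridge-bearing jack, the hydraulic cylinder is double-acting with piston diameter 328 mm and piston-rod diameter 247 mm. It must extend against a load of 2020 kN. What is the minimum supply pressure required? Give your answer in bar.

Cap-side area A_cap = π/4 × (328 mm)² = 84500 mm^2
P = F / A = 2020 kN / A

P ≈ 239 bar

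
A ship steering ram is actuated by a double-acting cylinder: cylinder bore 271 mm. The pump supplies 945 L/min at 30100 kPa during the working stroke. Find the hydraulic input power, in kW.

Hydraulic power = P × Q

W ≈ 474 kW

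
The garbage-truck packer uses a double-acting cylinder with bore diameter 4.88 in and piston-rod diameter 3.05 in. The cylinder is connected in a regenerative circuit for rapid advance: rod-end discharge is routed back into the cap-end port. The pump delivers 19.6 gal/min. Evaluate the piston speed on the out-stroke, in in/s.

In regeneration the rod-end outflow joins the pump flow into the cap end, so the net volume the pump must supply per unit advance equals the rod cross-section area.
Rod cross-section A_rod = π/4 × (3.05 in)² = 7.306 in^2
v = Q_pump / A_rod

v ≈ 10.3 in/s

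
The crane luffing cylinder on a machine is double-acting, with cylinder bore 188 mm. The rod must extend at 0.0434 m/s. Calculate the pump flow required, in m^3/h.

Cap-side area A_cap = π/4 × (188 mm)² = 27760 mm^2
Q = A × v

Q ≈ 4.34 m^3/h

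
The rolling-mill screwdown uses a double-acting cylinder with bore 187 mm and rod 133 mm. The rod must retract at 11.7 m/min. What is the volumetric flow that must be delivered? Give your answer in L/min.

Rod-side annular area A_ann = π/4 × (187² − 133²) = 13570 mm^2
Q = A × v

Q ≈ 159 L/min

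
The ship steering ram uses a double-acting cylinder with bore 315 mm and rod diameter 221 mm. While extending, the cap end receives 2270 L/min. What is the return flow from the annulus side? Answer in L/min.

Q_out ≈ 1150 L/min

Cap-side area A_cap = π/4 × (315 mm)² = 77930 mm^2
Rod-side annular area A_ann = π/4 × (315² − 221²) = 39570 mm^2
Piston speed v = Q_in/A_cap; rod-end outflow Q_out = v × A_ann = Q_in × A_ann/A_cap.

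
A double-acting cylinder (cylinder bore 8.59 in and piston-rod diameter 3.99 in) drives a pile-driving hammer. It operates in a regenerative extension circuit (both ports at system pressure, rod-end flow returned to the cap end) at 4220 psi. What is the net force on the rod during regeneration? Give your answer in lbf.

With equal pressure on both faces, forces on the annular region cancel; the net push is pressure × rod cross-section.
Rod cross-section A_rod = π/4 × (3.99 in)² = 12.50 in^2
F = P × A_rod

F ≈ 52800 lbf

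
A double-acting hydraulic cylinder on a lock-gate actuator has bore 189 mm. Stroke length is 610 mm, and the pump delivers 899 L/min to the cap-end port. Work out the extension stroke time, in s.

t ≈ 1.14 s

Cap-side area A_cap = π/4 × (189 mm)² = 28060 mm^2
Swept volume V = A × L; t = V / Q = A·L / Q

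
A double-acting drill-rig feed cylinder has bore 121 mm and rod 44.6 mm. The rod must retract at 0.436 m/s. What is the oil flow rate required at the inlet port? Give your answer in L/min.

Q ≈ 260 L/min

Rod-side annular area A_ann = π/4 × (121² − 44.6²) = 9937 mm^2
Q = A × v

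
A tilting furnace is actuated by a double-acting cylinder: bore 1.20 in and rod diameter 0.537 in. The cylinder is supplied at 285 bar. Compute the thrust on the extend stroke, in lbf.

Cap-side area A_cap = π/4 × (1.20 in)² = 1.131 in^2
F = P × A_cap = 285 bar × A_cap

F ≈ 4670 lbf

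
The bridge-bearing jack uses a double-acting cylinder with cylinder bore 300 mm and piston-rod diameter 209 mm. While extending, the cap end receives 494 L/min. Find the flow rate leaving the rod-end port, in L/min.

Q_out ≈ 254 L/min

Cap-side area A_cap = π/4 × (300 mm)² = 70690 mm^2
Rod-side annular area A_ann = π/4 × (300² − 209²) = 36380 mm^2
Piston speed v = Q_in/A_cap; rod-end outflow Q_out = v × A_ann = Q_in × A_ann/A_cap.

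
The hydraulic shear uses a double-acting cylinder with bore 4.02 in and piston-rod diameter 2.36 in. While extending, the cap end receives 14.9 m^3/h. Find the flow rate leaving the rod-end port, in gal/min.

Q_out ≈ 43.0 gal/min

Cap-side area A_cap = π/4 × (4.02 in)² = 12.69 in^2
Rod-side annular area A_ann = π/4 × (4.02² − 2.36²) = 8.318 in^2
Piston speed v = Q_in/A_cap; rod-end outflow Q_out = v × A_ann = Q_in × A_ann/A_cap.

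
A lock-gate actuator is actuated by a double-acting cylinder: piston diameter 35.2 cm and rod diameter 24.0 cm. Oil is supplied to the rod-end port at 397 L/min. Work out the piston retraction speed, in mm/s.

v ≈ 127 mm/s

Rod-side annular area A_ann = π/4 × (35.2² − 24.0²) = 520.8 cm^2
Flow into the rod-end port fills the annular volume.
v = Q / A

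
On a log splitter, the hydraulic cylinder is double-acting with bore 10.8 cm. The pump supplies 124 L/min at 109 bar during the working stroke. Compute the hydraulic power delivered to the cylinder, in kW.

W ≈ 22.5 kW

Hydraulic power = P × Q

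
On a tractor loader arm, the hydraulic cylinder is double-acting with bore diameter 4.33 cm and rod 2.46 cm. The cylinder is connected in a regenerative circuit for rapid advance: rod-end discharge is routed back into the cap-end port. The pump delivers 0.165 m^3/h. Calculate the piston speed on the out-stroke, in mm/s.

v ≈ 96.4 mm/s

In regeneration the rod-end outflow joins the pump flow into the cap end, so the net volume the pump must supply per unit advance equals the rod cross-section area.
Rod cross-section A_rod = π/4 × (2.46 cm)² = 4.753 cm^2
v = Q_pump / A_rod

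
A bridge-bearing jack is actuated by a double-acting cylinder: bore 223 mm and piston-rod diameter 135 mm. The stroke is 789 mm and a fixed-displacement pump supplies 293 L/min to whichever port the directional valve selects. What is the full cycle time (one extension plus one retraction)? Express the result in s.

t ≈ 10.3 s

Cap-side area A_cap = π/4 × (223 mm)² = 39060 mm^2
Rod-side annular area A_ann = π/4 × (223² − 135²) = 24740 mm^2
t_ext = A_cap·L/Q = 6.310 s
t_ret = A_ann·L/Q = 3.998 s
t_cycle = t_ext + t_ret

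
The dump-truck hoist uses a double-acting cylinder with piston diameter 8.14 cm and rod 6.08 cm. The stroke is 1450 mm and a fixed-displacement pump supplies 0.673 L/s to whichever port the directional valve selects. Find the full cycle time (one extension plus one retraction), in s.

t ≈ 16.2 s

Cap-side area A_cap = π/4 × (8.14 cm)² = 52.04 cm^2
Rod-side annular area A_ann = π/4 × (8.14² − 6.08²) = 23.01 cm^2
t_ext = A_cap·L/Q = 11.21 s
t_ret = A_ann·L/Q = 4.957 s
t_cycle = t_ext + t_ret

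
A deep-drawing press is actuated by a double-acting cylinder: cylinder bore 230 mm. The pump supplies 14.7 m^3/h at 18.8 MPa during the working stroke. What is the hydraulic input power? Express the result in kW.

W ≈ 76.8 kW

Hydraulic power = P × Q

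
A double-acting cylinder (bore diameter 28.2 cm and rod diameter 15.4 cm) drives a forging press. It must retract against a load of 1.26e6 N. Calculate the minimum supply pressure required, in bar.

Rod-side annular area A_ann = π/4 × (28.2² − 15.4²) = 438.3 cm^2
Retraction: pressure acts on the annular area.
P = F / A = 1.26e6 N / A

P ≈ 287 bar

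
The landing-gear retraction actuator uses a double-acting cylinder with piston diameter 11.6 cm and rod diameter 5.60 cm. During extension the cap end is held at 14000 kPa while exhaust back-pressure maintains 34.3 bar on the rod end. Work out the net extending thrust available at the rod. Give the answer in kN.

F ≈ 120 kN

Cap-side area A_cap = π/4 × (11.6 cm)² = 105.7 cm^2
Rod-side annular area A_ann = π/4 × (11.6² − 5.60²) = 81.05 cm^2
Net thrust = P_cap·A_cap − P_rod·A_ann = 148.0 kN − 27.80 kN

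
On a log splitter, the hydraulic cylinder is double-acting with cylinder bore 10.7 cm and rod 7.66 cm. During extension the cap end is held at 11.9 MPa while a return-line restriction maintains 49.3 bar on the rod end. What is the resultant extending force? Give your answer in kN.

Cap-side area A_cap = π/4 × (10.7 cm)² = 89.92 cm^2
Rod-side annular area A_ann = π/4 × (10.7² − 7.66²) = 43.84 cm^2
Net thrust = P_cap·A_cap − P_rod·A_ann = 107.0 kN − 21.61 kN

F ≈ 85.4 kN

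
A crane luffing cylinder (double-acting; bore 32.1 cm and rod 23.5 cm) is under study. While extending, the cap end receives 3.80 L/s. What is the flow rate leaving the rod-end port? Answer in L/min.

Q_out ≈ 106 L/min

Cap-side area A_cap = π/4 × (32.1 cm)² = 809.3 cm^2
Rod-side annular area A_ann = π/4 × (32.1² − 23.5²) = 375.5 cm^2
Piston speed v = Q_in/A_cap; rod-end outflow Q_out = v × A_ann = Q_in × A_ann/A_cap.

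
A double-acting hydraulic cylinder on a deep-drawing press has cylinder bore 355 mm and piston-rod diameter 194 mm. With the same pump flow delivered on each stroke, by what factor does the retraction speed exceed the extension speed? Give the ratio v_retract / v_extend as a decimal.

v_ret/v_ext ≈ 1.43

Cap-side area A_cap = π/4 × (355 mm)² = 98980 mm^2
Rod-side annular area A_ann = π/4 × (355² − 194²) = 69420 mm^2
For equal Q, v ∝ 1/A, so v_ret/v_ext = A_cap/A_ann.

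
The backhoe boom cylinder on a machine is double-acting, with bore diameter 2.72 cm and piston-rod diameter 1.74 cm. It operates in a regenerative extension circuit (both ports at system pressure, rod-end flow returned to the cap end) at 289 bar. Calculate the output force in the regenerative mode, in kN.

With equal pressure on both faces, forces on the annular region cancel; the net push is pressure × rod cross-section.
Rod cross-section A_rod = π/4 × (1.74 cm)² = 2.378 cm^2
F = P × A_rod

F ≈ 6.87 kN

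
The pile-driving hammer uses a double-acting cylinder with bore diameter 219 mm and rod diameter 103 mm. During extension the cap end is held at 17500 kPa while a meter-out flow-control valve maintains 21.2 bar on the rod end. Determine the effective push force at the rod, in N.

F ≈ 5.97e5 N

Cap-side area A_cap = π/4 × (219 mm)² = 37670 mm^2
Rod-side annular area A_ann = π/4 × (219² − 103²) = 29340 mm^2
Net thrust = P_cap·A_cap − P_rod·A_ann = 6.592e5 N − 62190 N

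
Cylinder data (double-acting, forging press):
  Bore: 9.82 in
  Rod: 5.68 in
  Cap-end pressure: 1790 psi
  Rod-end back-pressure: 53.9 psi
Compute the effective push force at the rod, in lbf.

F ≈ 1.33e5 lbf

Cap-side area A_cap = π/4 × (9.82 in)² = 75.74 in^2
Rod-side annular area A_ann = π/4 × (9.82² − 5.68²) = 50.40 in^2
Net thrust = P_cap·A_cap − P_rod·A_ann = 1.356e5 lbf − 2717 lbf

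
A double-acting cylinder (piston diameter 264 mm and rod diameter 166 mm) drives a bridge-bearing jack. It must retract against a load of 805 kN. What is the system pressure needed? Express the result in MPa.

Rod-side annular area A_ann = π/4 × (264² − 166²) = 33100 mm^2
Retraction: pressure acts on the annular area.
P = F / A = 805 kN / A

P ≈ 24.3 MPa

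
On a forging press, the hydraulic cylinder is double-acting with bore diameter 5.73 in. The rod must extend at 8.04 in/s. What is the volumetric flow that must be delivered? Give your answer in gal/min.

Q ≈ 53.9 gal/min

Cap-side area A_cap = π/4 × (5.73 in)² = 25.79 in^2
Q = A × v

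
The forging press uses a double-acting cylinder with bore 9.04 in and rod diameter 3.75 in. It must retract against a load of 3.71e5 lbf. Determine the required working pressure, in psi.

Rod-side annular area A_ann = π/4 × (9.04² − 3.75²) = 53.14 in^2
Retraction: pressure acts on the annular area.
P = F / A = 3.71e5 lbf / A

P ≈ 6980 psi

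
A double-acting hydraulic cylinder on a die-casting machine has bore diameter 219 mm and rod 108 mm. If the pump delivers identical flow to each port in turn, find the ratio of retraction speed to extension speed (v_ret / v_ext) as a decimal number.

Cap-side area A_cap = π/4 × (219 mm)² = 37670 mm^2
Rod-side annular area A_ann = π/4 × (219² − 108²) = 28510 mm^2
For equal Q, v ∝ 1/A, so v_ret/v_ext = A_cap/A_ann.

v_ret/v_ext ≈ 1.32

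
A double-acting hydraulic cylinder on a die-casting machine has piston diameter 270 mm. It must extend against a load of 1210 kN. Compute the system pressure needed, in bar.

P ≈ 211 bar

Cap-side area A_cap = π/4 × (270 mm)² = 57260 mm^2
P = F / A = 1210 kN / A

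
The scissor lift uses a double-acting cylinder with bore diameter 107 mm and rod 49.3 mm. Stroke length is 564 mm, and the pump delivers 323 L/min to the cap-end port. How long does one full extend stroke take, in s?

t ≈ 0.942 s

Cap-side area A_cap = π/4 × (107 mm)² = 8992 mm^2
Swept volume V = A × L; t = V / Q = A·L / Q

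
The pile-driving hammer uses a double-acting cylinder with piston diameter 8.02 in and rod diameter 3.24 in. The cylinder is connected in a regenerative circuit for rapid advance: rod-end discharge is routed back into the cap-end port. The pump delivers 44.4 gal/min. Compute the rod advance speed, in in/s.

v ≈ 20.7 in/s

In regeneration the rod-end outflow joins the pump flow into the cap end, so the net volume the pump must supply per unit advance equals the rod cross-section area.
Rod cross-section A_rod = π/4 × (3.24 in)² = 8.245 in^2
v = Q_pump / A_rod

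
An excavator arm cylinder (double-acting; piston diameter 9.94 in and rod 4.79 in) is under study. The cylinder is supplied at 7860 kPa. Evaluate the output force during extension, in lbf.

F ≈ 88500 lbf

Cap-side area A_cap = π/4 × (9.94 in)² = 77.60 in^2
F = P × A_cap = 7860 kPa × A_cap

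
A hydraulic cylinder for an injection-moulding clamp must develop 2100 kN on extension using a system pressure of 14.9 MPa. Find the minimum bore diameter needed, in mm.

Extension force acts on the full piston face: F = P × (π/4)D².
D = √(4F / (πP)) = √(4 × 2100 kN / (π × 14.9 MPa))

D ≈ 424 mm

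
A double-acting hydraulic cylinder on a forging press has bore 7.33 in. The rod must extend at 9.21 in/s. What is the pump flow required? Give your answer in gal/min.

Cap-side area A_cap = π/4 × (7.33 in)² = 42.20 in^2
Q = A × v

Q ≈ 101 gal/min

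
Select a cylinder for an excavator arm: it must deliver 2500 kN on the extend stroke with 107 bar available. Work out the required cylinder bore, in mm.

D ≈ 545 mm

Extension force acts on the full piston face: F = P × (π/4)D².
D = √(4F / (πP)) = √(4 × 2500 kN / (π × 107 bar))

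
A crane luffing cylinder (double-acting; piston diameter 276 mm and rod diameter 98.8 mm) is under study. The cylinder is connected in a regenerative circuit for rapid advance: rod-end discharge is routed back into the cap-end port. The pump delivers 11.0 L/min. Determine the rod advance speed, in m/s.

In regeneration the rod-end outflow joins the pump flow into the cap end, so the net volume the pump must supply per unit advance equals the rod cross-section area.
Rod cross-section A_rod = π/4 × (98.8 mm)² = 7667 mm^2
v = Q_pump / A_rod

v ≈ 0.0239 m/s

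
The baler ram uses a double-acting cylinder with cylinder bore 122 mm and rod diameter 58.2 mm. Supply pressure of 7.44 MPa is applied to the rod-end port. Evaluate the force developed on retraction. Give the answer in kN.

F ≈ 67.2 kN

Rod-side annular area A_ann = π/4 × (122² − 58.2²) = 9030 mm^2
On retraction the pressure acts on the annular area (bore minus rod).
F = P × A_ann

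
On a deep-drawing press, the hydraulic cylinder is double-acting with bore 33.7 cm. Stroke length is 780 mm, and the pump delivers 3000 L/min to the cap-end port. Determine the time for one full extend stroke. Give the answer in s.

Cap-side area A_cap = π/4 × (33.7 cm)² = 892.0 cm^2
Swept volume V = A × L; t = V / Q = A·L / Q

t ≈ 1.39 s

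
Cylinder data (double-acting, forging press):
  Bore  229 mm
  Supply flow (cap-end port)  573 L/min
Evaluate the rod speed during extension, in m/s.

v ≈ 0.232 m/s

Cap-side area A_cap = π/4 × (229 mm)² = 41190 mm^2
v = Q / A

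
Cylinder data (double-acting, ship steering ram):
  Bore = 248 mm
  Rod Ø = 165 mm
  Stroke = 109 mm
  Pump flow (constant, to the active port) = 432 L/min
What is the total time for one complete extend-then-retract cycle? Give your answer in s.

Cap-side area A_cap = π/4 × (248 mm)² = 48310 mm^2
Rod-side annular area A_ann = π/4 × (248² − 165²) = 26920 mm^2
t_ext = A_cap·L/Q = 0.7313 s
t_ret = A_ann·L/Q = 0.4076 s
t_cycle = t_ext + t_ret

t ≈ 1.14 s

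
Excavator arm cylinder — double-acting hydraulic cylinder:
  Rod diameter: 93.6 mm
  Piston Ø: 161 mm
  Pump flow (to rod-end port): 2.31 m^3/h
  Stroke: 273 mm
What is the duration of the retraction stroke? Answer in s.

Rod-side annular area A_ann = π/4 × (161² − 93.6²) = 13480 mm^2
Swept volume V = A × L; t = V / Q = A·L / Q

t ≈ 5.73 s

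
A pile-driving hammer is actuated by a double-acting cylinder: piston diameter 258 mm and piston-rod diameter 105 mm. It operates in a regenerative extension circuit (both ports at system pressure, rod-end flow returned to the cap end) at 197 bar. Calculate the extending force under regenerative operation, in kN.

With equal pressure on both faces, forces on the annular region cancel; the net push is pressure × rod cross-section.
Rod cross-section A_rod = π/4 × (105 mm)² = 8659 mm^2
F = P × A_rod

F ≈ 171 kN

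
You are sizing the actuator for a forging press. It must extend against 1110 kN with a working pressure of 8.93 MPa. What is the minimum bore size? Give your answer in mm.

D ≈ 398 mm

Extension force acts on the full piston face: F = P × (π/4)D².
D = √(4F / (πP)) = √(4 × 1110 kN / (π × 8.93 MPa))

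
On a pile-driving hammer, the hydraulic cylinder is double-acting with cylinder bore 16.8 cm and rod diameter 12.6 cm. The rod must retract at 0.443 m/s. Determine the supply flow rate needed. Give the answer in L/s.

Rod-side annular area A_ann = π/4 × (16.8² − 12.6²) = 96.98 cm^2
Q = A × v

Q ≈ 4.30 L/s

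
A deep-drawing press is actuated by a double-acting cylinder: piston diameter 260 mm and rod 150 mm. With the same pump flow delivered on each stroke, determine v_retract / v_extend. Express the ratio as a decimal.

v_ret/v_ext ≈ 1.50

Cap-side area A_cap = π/4 × (260 mm)² = 53090 mm^2
Rod-side annular area A_ann = π/4 × (260² − 150²) = 35420 mm^2
For equal Q, v ∝ 1/A, so v_ret/v_ext = A_cap/A_ann.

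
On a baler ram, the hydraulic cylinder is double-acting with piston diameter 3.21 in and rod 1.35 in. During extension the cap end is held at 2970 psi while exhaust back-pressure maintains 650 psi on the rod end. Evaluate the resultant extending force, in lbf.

F ≈ 19700 lbf

Cap-side area A_cap = π/4 × (3.21 in)² = 8.093 in^2
Rod-side annular area A_ann = π/4 × (3.21² − 1.35²) = 6.661 in^2
Net thrust = P_cap·A_cap − P_rod·A_ann = 24040 lbf − 4330 lbf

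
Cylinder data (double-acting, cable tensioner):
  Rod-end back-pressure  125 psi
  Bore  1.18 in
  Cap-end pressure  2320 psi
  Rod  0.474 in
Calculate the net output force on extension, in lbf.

F ≈ 2420 lbf

Cap-side area A_cap = π/4 × (1.18 in)² = 1.094 in^2
Rod-side annular area A_ann = π/4 × (1.18² − 0.474²) = 0.9171 in^2
Net thrust = P_cap·A_cap − P_rod·A_ann = 2537 lbf − 114.6 lbf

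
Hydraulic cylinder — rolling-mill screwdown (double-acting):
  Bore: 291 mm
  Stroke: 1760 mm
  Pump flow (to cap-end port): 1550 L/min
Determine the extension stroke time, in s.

t ≈ 4.53 s

Cap-side area A_cap = π/4 × (291 mm)² = 66510 mm^2
Swept volume V = A × L; t = V / Q = A·L / Q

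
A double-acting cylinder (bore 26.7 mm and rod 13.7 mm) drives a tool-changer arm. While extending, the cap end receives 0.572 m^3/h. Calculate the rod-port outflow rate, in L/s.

Cap-side area A_cap = π/4 × (26.7 mm)² = 559.9 mm^2
Rod-side annular area A_ann = π/4 × (26.7² − 13.7²) = 412.5 mm^2
Piston speed v = Q_in/A_cap; rod-end outflow Q_out = v × A_ann = Q_in × A_ann/A_cap.

Q_out ≈ 0.117 L/s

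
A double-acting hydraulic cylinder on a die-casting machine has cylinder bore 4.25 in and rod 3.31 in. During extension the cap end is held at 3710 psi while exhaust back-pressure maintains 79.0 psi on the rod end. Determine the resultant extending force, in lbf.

F ≈ 52200 lbf

Cap-side area A_cap = π/4 × (4.25 in)² = 14.19 in^2
Rod-side annular area A_ann = π/4 × (4.25² − 3.31²) = 5.581 in^2
Net thrust = P_cap·A_cap − P_rod·A_ann = 52630 lbf − 440.9 lbf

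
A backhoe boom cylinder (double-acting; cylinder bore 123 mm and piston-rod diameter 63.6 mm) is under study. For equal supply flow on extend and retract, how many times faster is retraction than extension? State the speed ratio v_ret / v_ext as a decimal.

v_ret/v_ext ≈ 1.36

Cap-side area A_cap = π/4 × (123 mm)² = 11880 mm^2
Rod-side annular area A_ann = π/4 × (123² − 63.6²) = 8705 mm^2
For equal Q, v ∝ 1/A, so v_ret/v_ext = A_cap/A_ann.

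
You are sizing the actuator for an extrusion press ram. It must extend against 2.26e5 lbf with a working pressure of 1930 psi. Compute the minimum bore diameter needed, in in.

Extension force acts on the full piston face: F = P × (π/4)D².
D = √(4F / (πP)) = √(4 × 2.26e5 lbf / (π × 1930 psi))

D ≈ 12.2 in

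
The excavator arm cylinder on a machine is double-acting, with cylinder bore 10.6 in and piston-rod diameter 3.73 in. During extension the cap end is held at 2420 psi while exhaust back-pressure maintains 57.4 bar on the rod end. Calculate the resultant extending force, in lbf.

Cap-side area A_cap = π/4 × (10.6 in)² = 88.25 in^2
Rod-side annular area A_ann = π/4 × (10.6² − 3.73²) = 77.32 in^2
Net thrust = P_cap·A_cap − P_rod·A_ann = 2.136e5 lbf − 64370 lbf

F ≈ 1.49e5 lbf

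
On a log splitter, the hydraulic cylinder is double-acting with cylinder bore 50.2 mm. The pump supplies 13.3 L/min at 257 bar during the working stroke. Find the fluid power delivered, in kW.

Hydraulic power = P × Q

W ≈ 5.70 kW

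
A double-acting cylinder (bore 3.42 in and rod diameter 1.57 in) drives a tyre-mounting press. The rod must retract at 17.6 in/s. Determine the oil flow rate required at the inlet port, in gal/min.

Q ≈ 33.1 gal/min

Rod-side annular area A_ann = π/4 × (3.42² − 1.57²) = 7.250 in^2
Q = A × v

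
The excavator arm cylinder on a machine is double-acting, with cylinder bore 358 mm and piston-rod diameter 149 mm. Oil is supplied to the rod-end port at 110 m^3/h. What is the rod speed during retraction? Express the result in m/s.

v ≈ 0.367 m/s

Rod-side annular area A_ann = π/4 × (358² − 149²) = 83220 mm^2
Flow into the rod-end port fills the annular volume.
v = Q / A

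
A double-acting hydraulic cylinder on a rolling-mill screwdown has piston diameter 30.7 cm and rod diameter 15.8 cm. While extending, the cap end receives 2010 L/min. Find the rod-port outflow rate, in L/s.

Cap-side area A_cap = π/4 × (30.7 cm)² = 740.2 cm^2
Rod-side annular area A_ann = π/4 × (30.7² − 15.8²) = 544.2 cm^2
Piston speed v = Q_in/A_cap; rod-end outflow Q_out = v × A_ann = Q_in × A_ann/A_cap.

Q_out ≈ 24.6 L/s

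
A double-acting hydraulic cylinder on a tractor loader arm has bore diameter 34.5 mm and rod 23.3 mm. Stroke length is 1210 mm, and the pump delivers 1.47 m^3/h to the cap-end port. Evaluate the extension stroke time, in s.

Cap-side area A_cap = π/4 × (34.5 mm)² = 934.8 mm^2
Swept volume V = A × L; t = V / Q = A·L / Q

t ≈ 2.77 s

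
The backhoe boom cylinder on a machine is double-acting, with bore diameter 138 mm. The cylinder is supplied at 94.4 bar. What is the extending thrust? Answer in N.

Cap-side area A_cap = π/4 × (138 mm)² = 14960 mm^2
F = P × A_cap = 94.4 bar × A_cap

F ≈ 1.41e5 N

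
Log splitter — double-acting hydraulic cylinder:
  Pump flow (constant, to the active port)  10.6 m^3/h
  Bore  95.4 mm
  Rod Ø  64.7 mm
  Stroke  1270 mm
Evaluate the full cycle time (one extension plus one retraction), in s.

Cap-side area A_cap = π/4 × (95.4 mm)² = 7148 mm^2
Rod-side annular area A_ann = π/4 × (95.4² − 64.7²) = 3860 mm^2
t_ext = A_cap·L/Q = 3.083 s
t_ret = A_ann·L/Q = 1.665 s
t_cycle = t_ext + t_ret

t ≈ 4.75 s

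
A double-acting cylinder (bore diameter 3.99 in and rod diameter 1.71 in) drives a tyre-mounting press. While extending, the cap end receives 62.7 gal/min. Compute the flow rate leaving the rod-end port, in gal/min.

Q_out ≈ 51.2 gal/min

Cap-side area A_cap = π/4 × (3.99 in)² = 12.50 in^2
Rod-side annular area A_ann = π/4 × (3.99² − 1.71²) = 10.21 in^2
Piston speed v = Q_in/A_cap; rod-end outflow Q_out = v × A_ann = Q_in × A_ann/A_cap.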